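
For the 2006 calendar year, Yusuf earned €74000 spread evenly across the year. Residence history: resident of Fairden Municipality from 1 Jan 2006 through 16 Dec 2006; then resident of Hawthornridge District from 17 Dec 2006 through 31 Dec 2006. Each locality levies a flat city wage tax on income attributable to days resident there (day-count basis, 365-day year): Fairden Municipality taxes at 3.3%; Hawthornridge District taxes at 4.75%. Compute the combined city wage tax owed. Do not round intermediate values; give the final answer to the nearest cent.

Fairden Municipality, 1 Jan – 16 Dec 2006: 350 days → €74000 × 3.3% × 350/365 = €2341.6438
Hawthornridge District, 17 Dec – 31 Dec 2006: 15 days → €74000 × 4.75% × 15/365 = €144.4521
Total = €2486.0959

€2486.10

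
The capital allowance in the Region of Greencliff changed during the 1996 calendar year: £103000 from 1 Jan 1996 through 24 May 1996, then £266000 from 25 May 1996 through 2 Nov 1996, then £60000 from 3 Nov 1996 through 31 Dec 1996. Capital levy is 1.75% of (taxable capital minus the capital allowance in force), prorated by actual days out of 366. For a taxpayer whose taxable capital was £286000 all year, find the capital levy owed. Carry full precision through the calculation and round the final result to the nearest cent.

£2061.22

1 Jan – 24 May 1996: 145 days, exemption £103000 → (£286000 − £103000) × 1.75% × 145/366 = £1268.7500
25 May – 2 Nov 1996: 162 days, exemption £266000 → (£286000 − £266000) × 1.75% × 162/366 = £154.9180
3 Nov – 31 Dec 1996: 59 days, exemption £60000 → (£286000 − £60000) × 1.75% × 59/366 = £637.5546
Total = £2061.2227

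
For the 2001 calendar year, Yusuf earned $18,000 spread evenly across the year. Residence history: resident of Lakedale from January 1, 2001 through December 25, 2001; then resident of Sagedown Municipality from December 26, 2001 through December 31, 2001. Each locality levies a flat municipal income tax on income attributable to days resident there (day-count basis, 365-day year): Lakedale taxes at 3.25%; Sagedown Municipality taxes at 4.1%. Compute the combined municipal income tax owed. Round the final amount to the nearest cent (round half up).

Lakedale, January 1 – December 25, 2001: 359 days → $18,000 × 3.25% × 359/365 = $575.3836
Sagedown Municipality, December 26 – December 31, 2001: 6 days → $18,000 × 4.1% × 6/365 = $12.1315
Total = $587.5151

$587.52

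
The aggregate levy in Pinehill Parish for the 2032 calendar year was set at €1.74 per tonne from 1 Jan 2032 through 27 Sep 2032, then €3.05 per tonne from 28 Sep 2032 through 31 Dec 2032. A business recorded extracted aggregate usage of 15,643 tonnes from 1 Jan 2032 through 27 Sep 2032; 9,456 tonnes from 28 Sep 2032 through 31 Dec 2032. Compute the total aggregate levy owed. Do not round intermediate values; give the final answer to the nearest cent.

1 Jan – 27 Sep 2032: 15,643 tonnes at €1.74/tonne → €27,218.82
28 Sep – 31 Dec 2032: 9,456 tonnes at €3.05/tonne → €28,840.80

€56,059.62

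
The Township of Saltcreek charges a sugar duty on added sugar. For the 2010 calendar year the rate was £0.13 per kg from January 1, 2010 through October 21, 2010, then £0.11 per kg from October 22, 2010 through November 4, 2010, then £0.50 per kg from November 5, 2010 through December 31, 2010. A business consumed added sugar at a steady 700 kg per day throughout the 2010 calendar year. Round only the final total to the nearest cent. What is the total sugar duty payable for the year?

January 1 – October 21, 2010: 294 days × 700 kg/day = 205,800 kg at £0.13/kg → £26754.00
October 22 – November 4, 2010: 14 days × 700 kg/day = 9,800 kg at £0.11/kg → £1078.00
November 5 – December 31, 2010: 57 days × 700 kg/day = 39,900 kg at £0.50/kg → £19950.00

£47782.00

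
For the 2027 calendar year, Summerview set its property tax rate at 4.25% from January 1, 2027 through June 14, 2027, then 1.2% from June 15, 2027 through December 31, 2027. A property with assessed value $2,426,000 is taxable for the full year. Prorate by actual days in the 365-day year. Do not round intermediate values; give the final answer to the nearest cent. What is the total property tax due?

January 1 – June 14, 2027: 165 days at 4.25% → $2,426,000 × 4.25% × 165/365 = $46,609.1096
June 15 – December 31, 2027: 200 days at 1.2% → $2,426,000 × 1.2% × 200/365 = $15,951.7808
Total = $62,560.8904

$62,560.89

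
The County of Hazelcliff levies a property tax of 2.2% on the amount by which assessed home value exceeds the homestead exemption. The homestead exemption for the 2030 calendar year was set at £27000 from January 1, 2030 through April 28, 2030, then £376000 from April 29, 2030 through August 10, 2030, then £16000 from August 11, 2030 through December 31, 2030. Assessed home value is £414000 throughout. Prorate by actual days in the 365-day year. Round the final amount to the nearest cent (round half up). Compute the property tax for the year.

January 1 – April 28, 2030: 118 days, exemption £27000 → (£414000 − £27000) × 2.2% × 118/365 = £2752.4712
April 29 – August 10, 2030: 104 days, exemption £376000 → (£414000 − £376000) × 2.2% × 104/365 = £238.2027
August 11 – December 31, 2030: 143 days, exemption £16000 → (£414000 − £16000) × 2.2% × 143/365 = £3430.4329
Total = £6421.1068

£6421.11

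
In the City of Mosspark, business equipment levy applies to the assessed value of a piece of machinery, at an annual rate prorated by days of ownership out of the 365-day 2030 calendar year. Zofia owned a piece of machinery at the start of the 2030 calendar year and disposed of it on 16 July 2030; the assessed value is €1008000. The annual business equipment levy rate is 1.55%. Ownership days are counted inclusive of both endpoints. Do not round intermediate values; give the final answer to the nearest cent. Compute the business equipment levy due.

€8432.68

Days held (1 January – 16 July 2030): 197 out of 365
Tax = €1008000 × 1.55% × 197/365 = €8432.6795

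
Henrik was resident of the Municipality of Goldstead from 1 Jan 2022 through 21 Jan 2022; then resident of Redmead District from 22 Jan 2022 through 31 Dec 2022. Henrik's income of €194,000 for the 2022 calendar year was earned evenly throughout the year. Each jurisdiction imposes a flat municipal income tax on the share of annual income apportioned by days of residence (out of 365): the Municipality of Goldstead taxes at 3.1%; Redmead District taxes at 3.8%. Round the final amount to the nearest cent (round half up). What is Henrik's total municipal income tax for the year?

€7,293.87

The Municipality of Goldstead, 1 Jan – 21 Jan 2022: 21 days → €194,000 × 3.1% × 21/365 = €346.0110
Redmead District, 22 Jan – 31 Dec 2022: 344 days → €194,000 × 3.8% × 344/365 = €6,947.8575
Total = €7,293.8685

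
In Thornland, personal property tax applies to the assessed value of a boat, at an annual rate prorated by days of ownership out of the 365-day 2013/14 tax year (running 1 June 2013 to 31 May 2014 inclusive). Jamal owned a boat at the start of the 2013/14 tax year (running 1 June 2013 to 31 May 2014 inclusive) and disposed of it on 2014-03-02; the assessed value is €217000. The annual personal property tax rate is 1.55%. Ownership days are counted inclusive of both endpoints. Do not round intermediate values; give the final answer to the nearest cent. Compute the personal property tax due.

Days held (2013-06-01 to 2014-03-02): 275 out of 365
Tax = €217000 × 1.55% × 275/365 = €2534.1438

€2534.14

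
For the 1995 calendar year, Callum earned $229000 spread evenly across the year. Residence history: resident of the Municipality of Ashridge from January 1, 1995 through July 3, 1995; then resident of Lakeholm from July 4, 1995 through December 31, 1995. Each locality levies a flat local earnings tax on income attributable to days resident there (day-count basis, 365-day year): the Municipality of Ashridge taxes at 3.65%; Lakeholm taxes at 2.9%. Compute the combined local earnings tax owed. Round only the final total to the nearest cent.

$7506.81

The Municipality of Ashridge, January 1 – July 3, 1995: 184 days → $229000 × 3.65% × 184/365 = $4213.6000
Lakeholm, July 4 – December 31, 1995: 181 days → $229000 × 2.9% × 181/365 = $3293.2082
Total = $7506.8082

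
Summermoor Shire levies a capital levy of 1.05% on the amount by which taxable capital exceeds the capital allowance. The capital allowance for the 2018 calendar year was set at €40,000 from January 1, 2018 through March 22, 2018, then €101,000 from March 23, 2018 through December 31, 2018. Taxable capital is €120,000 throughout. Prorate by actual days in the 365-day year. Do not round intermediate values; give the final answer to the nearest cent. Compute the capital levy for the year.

€341.64

January 1 – March 22, 2018: 81 days, exemption €40,000 → (€120,000 − €40,000) × 1.05% × 81/365 = €186.4110
March 23 – December 31, 2018: 284 days, exemption €101,000 → (€120,000 − €101,000) × 1.05% × 284/365 = €155.2274
Total = €341.6384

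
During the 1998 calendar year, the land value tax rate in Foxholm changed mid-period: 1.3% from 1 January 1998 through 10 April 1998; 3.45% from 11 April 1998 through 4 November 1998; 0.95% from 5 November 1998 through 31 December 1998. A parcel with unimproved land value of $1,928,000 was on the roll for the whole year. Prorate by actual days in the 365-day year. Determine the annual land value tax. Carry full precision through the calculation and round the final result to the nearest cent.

$47,632.16

1 January – 10 April 1998: 100 days at 1.3% → $1,928,000 × 1.3% × 100/365 = $6,866.8493
11 April – 4 November 1998: 208 days at 3.45% → $1,928,000 × 3.45% × 208/365 = $37,905.0082
5 November – 31 December 1998: 57 days at 0.95% → $1,928,000 × 0.95% × 57/365 = $2,860.3068
Total = $47,632.1644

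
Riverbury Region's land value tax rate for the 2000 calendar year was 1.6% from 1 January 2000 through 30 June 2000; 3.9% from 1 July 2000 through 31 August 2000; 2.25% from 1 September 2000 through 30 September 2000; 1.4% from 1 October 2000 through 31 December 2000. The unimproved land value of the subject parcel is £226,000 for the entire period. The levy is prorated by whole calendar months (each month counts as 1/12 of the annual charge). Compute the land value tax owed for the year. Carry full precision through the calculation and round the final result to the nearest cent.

1 January – 30 June 2000: 6 months at 1.6% → £226,000 × 1.6% × 6/12 = £1,808.0000
1 July – 31 August 2000: 2 months at 3.9% → £226,000 × 3.9% × 2/12 = £1,469.0000
1 September – 30 September 2000: 1 month at 2.25% → £226,000 × 2.25% × 1/12 = £423.7500
1 October – 31 December 2000: 3 months at 1.4% → £226,000 × 1.4% × 3/12 = £791.0000
Total = £4,491.7500

£4,491.75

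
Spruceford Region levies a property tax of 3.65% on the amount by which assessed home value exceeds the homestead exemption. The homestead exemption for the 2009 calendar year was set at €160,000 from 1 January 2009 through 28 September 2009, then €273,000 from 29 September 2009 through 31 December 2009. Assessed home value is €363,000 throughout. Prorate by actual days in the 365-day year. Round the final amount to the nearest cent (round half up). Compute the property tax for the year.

1 January – 28 September 2009: 271 days, exemption €160,000 → (€363,000 − €160,000) × 3.65% × 271/365 = €5,501.3000
29 September – 31 December 2009: 94 days, exemption €273,000 → (€363,000 − €273,000) × 3.65% × 94/365 = €846.0000
Total = €6,347.3000

€6,347.30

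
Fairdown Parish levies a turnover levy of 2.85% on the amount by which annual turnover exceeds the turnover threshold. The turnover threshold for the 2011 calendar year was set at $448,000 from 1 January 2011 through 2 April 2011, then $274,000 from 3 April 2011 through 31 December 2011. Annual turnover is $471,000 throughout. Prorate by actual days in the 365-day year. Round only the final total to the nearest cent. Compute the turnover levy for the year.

1 January – 2 April 2011: 92 days, exemption $448,000 → ($471,000 − $448,000) × 2.85% × 92/365 = $165.2219
3 April – 31 December 2011: 273 days, exemption $274,000 → ($471,000 − $274,000) × 2.85% × 273/365 = $4,199.3384
Total = $4,364.5603

$4,364.56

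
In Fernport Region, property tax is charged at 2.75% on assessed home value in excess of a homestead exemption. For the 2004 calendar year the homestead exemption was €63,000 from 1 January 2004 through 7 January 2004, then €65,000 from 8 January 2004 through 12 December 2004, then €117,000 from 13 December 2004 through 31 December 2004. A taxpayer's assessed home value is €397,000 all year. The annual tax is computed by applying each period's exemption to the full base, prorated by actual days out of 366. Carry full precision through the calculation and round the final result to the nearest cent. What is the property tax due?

€9,056.82

1 January – 7 January 2004: 7 days, exemption €63,000 → (€397,000 − €63,000) × 2.75% × 7/366 = €175.6694
8 January – 12 December 2004: 340 days, exemption €65,000 → (€397,000 − €65,000) × 2.75% × 340/366 = €8,481.4208
13 December – 31 December 2004: 19 days, exemption €117,000 → (€397,000 − €117,000) × 2.75% × 19/366 = €399.7268
Total = €9,056.8169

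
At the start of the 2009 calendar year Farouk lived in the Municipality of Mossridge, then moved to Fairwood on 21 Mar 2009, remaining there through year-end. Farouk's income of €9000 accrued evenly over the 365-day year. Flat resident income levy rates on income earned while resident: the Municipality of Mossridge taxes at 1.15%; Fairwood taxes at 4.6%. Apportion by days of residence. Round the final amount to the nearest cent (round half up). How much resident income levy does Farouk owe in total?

€346.80

The Municipality of Mossridge, 1 Jan – 20 Mar 2009: 79 days → €9000 × 1.15% × 79/365 = €22.4014
Fairwood, 21 Mar – 31 Dec 2009: 286 days → €9000 × 4.6% × 286/365 = €324.3945
Total = €346.7959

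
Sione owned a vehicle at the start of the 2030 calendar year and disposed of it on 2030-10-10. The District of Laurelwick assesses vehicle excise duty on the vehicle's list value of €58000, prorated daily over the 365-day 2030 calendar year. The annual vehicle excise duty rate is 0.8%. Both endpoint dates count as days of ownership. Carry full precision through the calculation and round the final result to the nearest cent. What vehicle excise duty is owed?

Days held (2030-01-01 to 2030-10-10): 283 out of 365
Tax = €58000 × 0.8% × 283/365 = €359.7589

€359.76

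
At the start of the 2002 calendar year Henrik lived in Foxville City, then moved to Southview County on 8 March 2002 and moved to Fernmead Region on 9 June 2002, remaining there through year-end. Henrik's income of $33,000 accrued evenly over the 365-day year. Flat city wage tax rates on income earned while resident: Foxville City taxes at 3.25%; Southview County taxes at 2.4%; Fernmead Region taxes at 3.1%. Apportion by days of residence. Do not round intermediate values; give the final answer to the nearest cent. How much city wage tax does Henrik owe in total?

Foxville City, 1 January – 7 March 2002: 66 days → $33,000 × 3.25% × 66/365 = $193.9315
Southview County, 8 March – 8 June 2002: 93 days → $33,000 × 2.4% × 93/365 = $201.7973
Fernmead Region, 9 June – 31 December 2002: 206 days → $33,000 × 3.1% × 206/365 = $577.3644
Total = $973.0932

$973.09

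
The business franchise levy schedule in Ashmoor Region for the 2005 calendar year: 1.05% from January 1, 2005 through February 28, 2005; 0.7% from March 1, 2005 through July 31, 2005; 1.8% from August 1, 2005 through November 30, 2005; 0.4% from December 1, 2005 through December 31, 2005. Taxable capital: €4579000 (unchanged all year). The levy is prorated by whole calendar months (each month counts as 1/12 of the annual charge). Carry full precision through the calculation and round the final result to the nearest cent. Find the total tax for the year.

January 1 – February 28, 2005: 2 months at 1.05% → €4579000 × 1.05% × 2/12 = €8013.2500
March 1 – July 31, 2005: 5 months at 0.7% → €4579000 × 0.7% × 5/12 = €13355.4167
August 1 – November 30, 2005: 4 months at 1.8% → €4579000 × 1.8% × 4/12 = €27474.0000
December 1 – December 31, 2005: 1 month at 0.4% → €4579000 × 0.4% × 1/12 = €1526.3333
Total = €50369.0000

€50369.00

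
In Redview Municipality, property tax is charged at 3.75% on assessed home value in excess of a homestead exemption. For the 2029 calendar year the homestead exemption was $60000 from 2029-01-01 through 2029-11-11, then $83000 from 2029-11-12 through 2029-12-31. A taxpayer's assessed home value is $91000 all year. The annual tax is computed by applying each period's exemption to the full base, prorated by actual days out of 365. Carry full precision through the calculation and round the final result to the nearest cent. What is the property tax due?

$1044.35

2029-01-01 to 2029-11-11: 315 days, exemption $60000 → ($91000 − $60000) × 3.75% × 315/365 = $1003.2534
2029-11-12 to 2029-12-31: 50 days, exemption $83000 → ($91000 − $83000) × 3.75% × 50/365 = $41.0959
Total = $1044.3493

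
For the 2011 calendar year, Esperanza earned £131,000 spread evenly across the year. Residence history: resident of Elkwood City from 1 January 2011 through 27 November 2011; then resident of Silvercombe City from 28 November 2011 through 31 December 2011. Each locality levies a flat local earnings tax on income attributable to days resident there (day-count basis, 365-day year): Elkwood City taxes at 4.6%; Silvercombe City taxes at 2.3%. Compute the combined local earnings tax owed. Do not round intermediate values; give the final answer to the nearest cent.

Elkwood City, 1 January – 27 November 2011: 331 days → £131,000 × 4.6% × 331/365 = £5,464.6740
Silvercombe City, 28 November – 31 December 2011: 34 days → £131,000 × 2.3% × 34/365 = £280.6630
Total = £5,745.3370

£5,745.34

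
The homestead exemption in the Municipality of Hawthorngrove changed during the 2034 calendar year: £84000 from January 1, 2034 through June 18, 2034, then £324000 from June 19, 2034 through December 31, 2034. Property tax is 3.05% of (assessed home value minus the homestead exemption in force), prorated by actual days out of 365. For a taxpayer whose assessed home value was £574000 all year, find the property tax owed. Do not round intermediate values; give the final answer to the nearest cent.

January 1 – June 18, 2034: 169 days, exemption £84000 → (£574000 − £84000) × 3.05% × 169/365 = £6919.7397
June 19 – December 31, 2034: 196 days, exemption £324000 → (£574000 − £324000) × 3.05% × 196/365 = £4094.5205
Total = £11014.2603

£11014.26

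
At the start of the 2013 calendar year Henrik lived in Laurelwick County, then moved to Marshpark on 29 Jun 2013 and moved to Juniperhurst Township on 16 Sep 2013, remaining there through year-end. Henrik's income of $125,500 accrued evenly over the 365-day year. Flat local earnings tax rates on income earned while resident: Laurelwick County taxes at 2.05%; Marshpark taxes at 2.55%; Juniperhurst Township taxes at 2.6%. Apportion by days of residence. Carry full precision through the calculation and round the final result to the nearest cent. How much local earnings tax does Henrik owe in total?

Laurelwick County, 1 Jan – 28 Jun 2013: 179 days → $125,500 × 2.05% × 179/365 = $1,261.7048
Marshpark, 29 Jun – 15 Sep 2013: 79 days → $125,500 × 2.55% × 79/365 = $692.6568
Juniperhurst Township, 16 Sep – 31 Dec 2013: 107 days → $125,500 × 2.6% × 107/365 = $956.5507
Total = $2,910.9123

$2,910.91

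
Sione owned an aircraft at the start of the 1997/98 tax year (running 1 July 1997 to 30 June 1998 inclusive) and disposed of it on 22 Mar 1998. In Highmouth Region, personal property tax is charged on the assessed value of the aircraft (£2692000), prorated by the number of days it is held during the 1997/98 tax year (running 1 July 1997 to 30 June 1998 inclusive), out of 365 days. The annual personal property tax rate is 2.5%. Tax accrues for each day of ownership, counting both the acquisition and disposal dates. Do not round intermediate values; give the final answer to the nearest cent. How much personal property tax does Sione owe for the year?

£48861.64

Days held (1 Jul 1997 – 22 Mar 1998): 265 out of 365
Tax = £2692000 × 2.5% × 265/365 = £48861.6438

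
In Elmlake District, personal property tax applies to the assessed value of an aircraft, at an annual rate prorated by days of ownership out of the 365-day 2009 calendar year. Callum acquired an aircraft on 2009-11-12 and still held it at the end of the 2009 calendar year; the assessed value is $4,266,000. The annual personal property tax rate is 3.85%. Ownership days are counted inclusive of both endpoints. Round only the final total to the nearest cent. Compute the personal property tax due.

$22,498.77

Days held (2009-11-12 to 2009-12-31): 50 out of 365
Tax = $4,266,000 × 3.85% × 50/365 = $22,498.7671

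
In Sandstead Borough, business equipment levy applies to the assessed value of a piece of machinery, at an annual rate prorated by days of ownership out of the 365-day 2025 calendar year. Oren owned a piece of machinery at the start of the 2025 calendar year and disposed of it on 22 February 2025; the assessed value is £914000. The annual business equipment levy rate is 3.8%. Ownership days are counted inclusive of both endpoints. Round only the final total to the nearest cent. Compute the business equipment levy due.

Days held (1 January – 22 February 2025): 53 out of 365
Tax = £914000 × 3.8% × 53/365 = £5043.2767

£5043.28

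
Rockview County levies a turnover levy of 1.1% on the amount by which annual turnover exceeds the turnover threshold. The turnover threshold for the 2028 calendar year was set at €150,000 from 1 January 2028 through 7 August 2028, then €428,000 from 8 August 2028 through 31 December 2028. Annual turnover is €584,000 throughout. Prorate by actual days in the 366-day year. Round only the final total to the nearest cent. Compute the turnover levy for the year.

1 January – 7 August 2028: 220 days, exemption €150,000 → (€584,000 − €150,000) × 1.1% × 220/366 = €2,869.6175
8 August – 31 December 2028: 146 days, exemption €428,000 → (€584,000 − €428,000) × 1.1% × 146/366 = €684.5246
Total = €3,554.1421

€3,554.14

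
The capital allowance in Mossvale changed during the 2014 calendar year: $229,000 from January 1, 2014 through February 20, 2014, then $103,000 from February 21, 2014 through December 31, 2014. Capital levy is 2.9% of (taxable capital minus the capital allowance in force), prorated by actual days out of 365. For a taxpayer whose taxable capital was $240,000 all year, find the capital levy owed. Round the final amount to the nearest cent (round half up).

$3,462.44

January 1 – February 20, 2014: 51 days, exemption $229,000 → ($240,000 − $229,000) × 2.9% × 51/365 = $44.5726
February 21 – December 31, 2014: 314 days, exemption $103,000 → ($240,000 − $103,000) × 2.9% × 314/365 = $3,417.8685
Total = $3,462.4411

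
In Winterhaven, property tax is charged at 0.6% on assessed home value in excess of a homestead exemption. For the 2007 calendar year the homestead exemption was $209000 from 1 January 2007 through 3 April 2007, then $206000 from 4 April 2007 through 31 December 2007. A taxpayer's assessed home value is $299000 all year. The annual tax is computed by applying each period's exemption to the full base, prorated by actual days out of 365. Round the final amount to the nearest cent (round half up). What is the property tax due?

$553.41

1 January – 3 April 2007: 93 days, exemption $209000 → ($299000 − $209000) × 0.6% × 93/365 = $137.5890
4 April – 31 December 2007: 272 days, exemption $206000 → ($299000 − $206000) × 0.6% × 272/365 = $415.8247
Total = $553.4137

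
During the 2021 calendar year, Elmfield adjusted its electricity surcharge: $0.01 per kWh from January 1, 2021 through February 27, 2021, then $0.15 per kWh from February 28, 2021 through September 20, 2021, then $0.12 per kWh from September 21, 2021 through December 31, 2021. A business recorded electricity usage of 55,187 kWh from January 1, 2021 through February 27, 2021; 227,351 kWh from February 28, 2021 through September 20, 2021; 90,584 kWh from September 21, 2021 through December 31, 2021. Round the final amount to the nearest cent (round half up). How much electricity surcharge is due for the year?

$45,524.60

January 1 – February 27, 2021: 55,187 kWh at $0.01/kWh → $551.87
February 28 – September 20, 2021: 227,351 kWh at $0.15/kWh → $34,102.65
September 21 – December 31, 2021: 90,584 kWh at $0.12/kWh → $10,870.08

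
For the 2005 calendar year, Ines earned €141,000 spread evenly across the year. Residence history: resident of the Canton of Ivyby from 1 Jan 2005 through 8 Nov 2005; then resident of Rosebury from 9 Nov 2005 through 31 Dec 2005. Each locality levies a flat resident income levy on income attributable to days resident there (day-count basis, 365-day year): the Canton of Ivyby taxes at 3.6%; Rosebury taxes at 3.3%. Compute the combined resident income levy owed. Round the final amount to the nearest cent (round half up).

€5,014.58

The Canton of Ivyby, 1 Jan – 8 Nov 2005: 312 days → €141,000 × 3.6% × 312/365 = €4,338.9370
Rosebury, 9 Nov – 31 Dec 2005: 53 days → €141,000 × 3.3% × 53/365 = €675.6411
Total = €5,014.5781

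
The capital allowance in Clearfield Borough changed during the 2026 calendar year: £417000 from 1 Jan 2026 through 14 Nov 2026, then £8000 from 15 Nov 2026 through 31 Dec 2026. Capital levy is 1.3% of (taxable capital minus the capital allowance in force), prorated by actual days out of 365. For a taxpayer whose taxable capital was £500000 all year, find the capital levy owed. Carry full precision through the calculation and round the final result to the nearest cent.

1 Jan – 14 Nov 2026: 318 days, exemption £417000 → (£500000 − £417000) × 1.3% × 318/365 = £940.0603
15 Nov – 31 Dec 2026: 47 days, exemption £8000 → (£500000 − £8000) × 1.3% × 47/365 = £823.5945
Total = £1763.6548

£1763.65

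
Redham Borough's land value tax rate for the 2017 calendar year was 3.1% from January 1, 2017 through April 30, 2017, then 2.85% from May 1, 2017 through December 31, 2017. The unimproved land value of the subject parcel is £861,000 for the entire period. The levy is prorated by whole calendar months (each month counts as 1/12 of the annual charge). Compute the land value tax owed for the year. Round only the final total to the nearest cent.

£25,256.00

January 1 – April 30, 2017: 4 months at 3.1% → £861,000 × 3.1% × 4/12 = £8,897.0000
May 1 – December 31, 2017: 8 months at 2.85% → £861,000 × 2.85% × 8/12 = £16,359.0000
Total = £25,256.0000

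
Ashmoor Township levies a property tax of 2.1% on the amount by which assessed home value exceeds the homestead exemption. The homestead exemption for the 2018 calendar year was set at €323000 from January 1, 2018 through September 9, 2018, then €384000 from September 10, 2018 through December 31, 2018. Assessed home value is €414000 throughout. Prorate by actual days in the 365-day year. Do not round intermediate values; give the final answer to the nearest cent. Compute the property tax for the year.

January 1 – September 9, 2018: 252 days, exemption €323000 → (€414000 − €323000) × 2.1% × 252/365 = €1319.3753
September 10 – December 31, 2018: 113 days, exemption €384000 → (€414000 − €384000) × 2.1% × 113/365 = €195.0411
Total = €1514.4164

€1514.42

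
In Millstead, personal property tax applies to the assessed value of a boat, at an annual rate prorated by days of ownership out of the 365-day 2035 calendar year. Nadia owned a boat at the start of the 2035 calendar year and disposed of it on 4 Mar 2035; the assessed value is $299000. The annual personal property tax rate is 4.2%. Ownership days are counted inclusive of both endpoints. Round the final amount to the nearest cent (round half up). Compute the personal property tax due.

Days held (1 Jan – 4 Mar 2035): 63 out of 365
Tax = $299000 × 4.2% × 63/365 = $2167.5452

$2167.55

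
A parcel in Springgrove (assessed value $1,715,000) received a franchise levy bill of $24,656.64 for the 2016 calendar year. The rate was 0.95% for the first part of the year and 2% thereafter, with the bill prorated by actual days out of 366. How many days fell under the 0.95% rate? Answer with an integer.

Let d = days at the first rate; then 366 − d days at the second rate.
$1,715,000 × [0.95%·d + 2%·(366−d)] / 366 = $24,656.64
Solving gives d = 196, so the new rate took effect on July 15, 2016.

196 days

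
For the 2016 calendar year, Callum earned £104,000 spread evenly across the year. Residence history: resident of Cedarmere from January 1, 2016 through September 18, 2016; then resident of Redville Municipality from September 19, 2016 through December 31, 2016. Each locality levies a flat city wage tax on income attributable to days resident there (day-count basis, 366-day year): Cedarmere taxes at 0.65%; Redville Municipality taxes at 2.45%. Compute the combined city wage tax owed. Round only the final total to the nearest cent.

£1,207.93

Cedarmere, January 1 – September 18, 2016: 262 days → £104,000 × 0.65% × 262/366 = £483.9126
Redville Municipality, September 19 – December 31, 2016: 104 days → £104,000 × 2.45% × 104/366 = £724.0219
Total = £1,207.9344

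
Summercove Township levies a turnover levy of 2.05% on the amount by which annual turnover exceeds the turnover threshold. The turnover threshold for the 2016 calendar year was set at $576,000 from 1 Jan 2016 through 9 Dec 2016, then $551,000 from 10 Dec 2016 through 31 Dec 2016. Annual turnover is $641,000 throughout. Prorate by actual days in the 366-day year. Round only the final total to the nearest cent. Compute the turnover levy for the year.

1 Jan – 9 Dec 2016: 344 days, exemption $576,000 → ($641,000 − $576,000) × 2.05% × 344/366 = $1,252.4044
10 Dec – 31 Dec 2016: 22 days, exemption $551,000 → ($641,000 − $551,000) × 2.05% × 22/366 = $110.9016
Total = $1,363.3060

$1,363.31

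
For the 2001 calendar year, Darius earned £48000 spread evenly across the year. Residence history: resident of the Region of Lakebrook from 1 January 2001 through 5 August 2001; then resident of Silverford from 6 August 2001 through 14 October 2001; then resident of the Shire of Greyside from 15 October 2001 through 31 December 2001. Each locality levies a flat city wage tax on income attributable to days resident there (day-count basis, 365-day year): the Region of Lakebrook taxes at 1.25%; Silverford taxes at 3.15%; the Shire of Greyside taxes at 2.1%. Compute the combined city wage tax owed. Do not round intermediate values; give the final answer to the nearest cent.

£862.09

The Region of Lakebrook, 1 January – 5 August 2001: 217 days → £48000 × 1.25% × 217/365 = £356.7123
Silverford, 6 August – 14 October 2001: 70 days → £48000 × 3.15% × 70/365 = £289.9726
The Shire of Greyside, 15 October – 31 December 2001: 78 days → £48000 × 2.1% × 78/365 = £215.4082
Total = £862.0932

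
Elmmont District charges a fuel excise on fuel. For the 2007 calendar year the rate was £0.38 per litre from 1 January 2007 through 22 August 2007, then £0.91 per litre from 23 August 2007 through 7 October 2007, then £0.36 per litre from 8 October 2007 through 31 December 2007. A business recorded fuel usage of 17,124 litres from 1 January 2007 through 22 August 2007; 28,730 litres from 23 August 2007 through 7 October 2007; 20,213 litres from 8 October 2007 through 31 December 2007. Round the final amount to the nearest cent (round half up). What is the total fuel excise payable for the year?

£39928.10

1 January – 22 August 2007: 17,124 litres at £0.38/litre → £6507.12
23 August – 7 October 2007: 28,730 litres at £0.91/litre → £26144.30
8 October – 31 December 2007: 20,213 litres at £0.36/litre → £7276.68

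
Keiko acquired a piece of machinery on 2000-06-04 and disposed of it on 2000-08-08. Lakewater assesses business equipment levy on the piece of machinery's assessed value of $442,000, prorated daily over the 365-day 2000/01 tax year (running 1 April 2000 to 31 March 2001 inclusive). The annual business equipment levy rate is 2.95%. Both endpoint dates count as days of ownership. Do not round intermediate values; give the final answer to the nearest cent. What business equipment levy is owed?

Days held (2000-06-04 to 2000-08-08): 66 out of 365
Tax = $442,000 × 2.95% × 66/365 = $2,357.7370

$2,357.74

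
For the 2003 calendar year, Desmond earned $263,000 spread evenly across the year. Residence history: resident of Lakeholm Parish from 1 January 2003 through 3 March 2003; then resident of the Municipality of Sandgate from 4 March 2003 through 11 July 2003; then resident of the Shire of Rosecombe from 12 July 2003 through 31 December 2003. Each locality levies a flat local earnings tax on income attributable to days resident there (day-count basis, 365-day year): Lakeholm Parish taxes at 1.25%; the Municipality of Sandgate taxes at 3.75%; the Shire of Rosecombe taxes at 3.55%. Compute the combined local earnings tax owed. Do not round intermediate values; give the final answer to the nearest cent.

Lakeholm Parish, 1 January – 3 March 2003: 62 days → $263,000 × 1.25% × 62/365 = $558.4247
The Municipality of Sandgate, 4 March – 11 July 2003: 130 days → $263,000 × 3.75% × 130/365 = $3,512.6712
The Shire of Rosecombe, 12 July – 31 December 2003: 173 days → $263,000 × 3.55% × 173/365 = $4,425.2452
Total = $8,496.3411

$8,496.34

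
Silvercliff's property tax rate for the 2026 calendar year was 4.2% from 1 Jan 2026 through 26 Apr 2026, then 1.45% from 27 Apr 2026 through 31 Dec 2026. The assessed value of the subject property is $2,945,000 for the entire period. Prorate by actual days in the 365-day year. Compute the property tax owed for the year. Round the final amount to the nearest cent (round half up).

1 Jan – 26 Apr 2026: 116 days at 4.2% → $2,945,000 × 4.2% × 116/365 = $39,309.6986
27 Apr – 31 Dec 2026: 249 days at 1.45% → $2,945,000 × 1.45% × 249/365 = $29,131.2945
Total = $68,440.9932

$68,440.99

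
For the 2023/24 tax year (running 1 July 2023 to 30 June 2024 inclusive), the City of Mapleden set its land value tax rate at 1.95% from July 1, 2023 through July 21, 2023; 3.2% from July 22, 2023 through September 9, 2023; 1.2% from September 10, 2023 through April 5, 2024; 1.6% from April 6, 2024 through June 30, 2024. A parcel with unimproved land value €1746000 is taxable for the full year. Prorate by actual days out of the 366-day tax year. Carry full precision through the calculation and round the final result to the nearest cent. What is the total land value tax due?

€28114.89

July 1 – July 21, 2023: 21 days at 1.95% → €1746000 × 1.95% × 21/366 = €1953.5164
July 22 – September 9, 2023: 50 days at 3.2% → €1746000 × 3.2% × 50/366 = €7632.7869
September 10, 2023 – April 5, 2024: 209 days at 1.2% → €1746000 × 1.2% × 209/366 = €11964.3934
April 6 – June 30, 2024: 86 days at 1.6% → €1746000 × 1.6% × 86/366 = €6564.1967
Total = €28114.8934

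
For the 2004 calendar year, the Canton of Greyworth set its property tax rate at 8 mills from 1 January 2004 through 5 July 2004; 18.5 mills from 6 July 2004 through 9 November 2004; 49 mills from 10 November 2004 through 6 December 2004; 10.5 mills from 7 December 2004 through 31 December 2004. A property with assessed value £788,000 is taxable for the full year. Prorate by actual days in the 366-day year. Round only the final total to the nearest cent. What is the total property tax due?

£11,692.97

1 January – 5 July 2004: 187 days at 8 mills → £788,000 × 0.8% × 187/366 = £3,220.8962
6 July – 9 November 2004: 127 days at 18.5 mills → £788,000 × 1.85% × 127/366 = £5,058.4863
10 November – 6 December 2004: 27 days at 49 mills → £788,000 × 4.9% × 27/366 = £2,848.4262
7 December – 31 December 2004: 25 days at 10.5 mills → £788,000 × 1.05% × 25/366 = £565.1639
Total = £11,692.9727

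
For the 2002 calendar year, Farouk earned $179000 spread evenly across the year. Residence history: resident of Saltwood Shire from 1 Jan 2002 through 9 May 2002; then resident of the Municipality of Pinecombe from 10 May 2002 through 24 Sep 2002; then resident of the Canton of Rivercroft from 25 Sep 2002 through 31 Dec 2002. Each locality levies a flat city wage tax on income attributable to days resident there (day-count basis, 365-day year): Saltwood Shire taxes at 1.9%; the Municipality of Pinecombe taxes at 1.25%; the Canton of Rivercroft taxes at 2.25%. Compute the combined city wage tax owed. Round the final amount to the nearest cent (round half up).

$3129.31

Saltwood Shire, 1 Jan – 9 May 2002: 129 days → $179000 × 1.9% × 129/365 = $1201.9973
The Municipality of Pinecombe, 10 May – 24 Sep 2002: 138 days → $179000 × 1.25% × 138/365 = $845.9589
The Canton of Rivercroft, 25 Sep – 31 Dec 2002: 98 days → $179000 × 2.25% × 98/365 = $1081.3562
Total = $3129.3123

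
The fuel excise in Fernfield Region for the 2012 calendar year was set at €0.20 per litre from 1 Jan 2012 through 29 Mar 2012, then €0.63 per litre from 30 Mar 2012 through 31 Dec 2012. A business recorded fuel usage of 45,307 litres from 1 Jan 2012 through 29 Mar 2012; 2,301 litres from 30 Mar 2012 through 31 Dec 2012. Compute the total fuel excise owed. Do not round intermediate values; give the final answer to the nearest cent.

1 Jan – 29 Mar 2012: 45,307 litres at €0.20/litre → €9,061.40
30 Mar – 31 Dec 2012: 2,301 litres at €0.63/litre → €1,449.63

€10,511.03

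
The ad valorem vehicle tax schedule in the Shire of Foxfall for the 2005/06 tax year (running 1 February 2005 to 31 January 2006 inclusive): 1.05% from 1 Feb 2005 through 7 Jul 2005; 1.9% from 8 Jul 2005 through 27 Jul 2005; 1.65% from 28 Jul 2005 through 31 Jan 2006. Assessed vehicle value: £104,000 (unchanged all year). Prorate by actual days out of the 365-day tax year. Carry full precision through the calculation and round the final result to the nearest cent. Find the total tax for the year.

1 Feb – 7 Jul 2005: 157 days at 1.05% → £104,000 × 1.05% × 157/365 = £469.7096
8 Jul – 27 Jul 2005: 20 days at 1.9% → £104,000 × 1.9% × 20/365 = £108.2740
28 Jul 2005 – 31 Jan 2006: 188 days at 1.65% → £104,000 × 1.65% × 188/365 = £883.8575
Total = £1,461.8411

£1,461.84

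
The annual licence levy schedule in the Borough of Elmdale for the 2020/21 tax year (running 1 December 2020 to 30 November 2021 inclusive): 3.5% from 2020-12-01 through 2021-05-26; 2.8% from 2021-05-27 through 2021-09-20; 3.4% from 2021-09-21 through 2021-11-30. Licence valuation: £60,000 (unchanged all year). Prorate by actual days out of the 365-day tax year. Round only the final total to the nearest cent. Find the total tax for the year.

£1,953.70

2020-12-01 to 2021-05-26: 177 days at 3.5% → £60,000 × 3.5% × 177/365 = £1,018.3562
2021-05-27 to 2021-09-20: 117 days at 2.8% → £60,000 × 2.8% × 117/365 = £538.5205
2021-09-21 to 2021-11-30: 71 days at 3.4% → £60,000 × 3.4% × 71/365 = £396.8219
Total = £1,953.6986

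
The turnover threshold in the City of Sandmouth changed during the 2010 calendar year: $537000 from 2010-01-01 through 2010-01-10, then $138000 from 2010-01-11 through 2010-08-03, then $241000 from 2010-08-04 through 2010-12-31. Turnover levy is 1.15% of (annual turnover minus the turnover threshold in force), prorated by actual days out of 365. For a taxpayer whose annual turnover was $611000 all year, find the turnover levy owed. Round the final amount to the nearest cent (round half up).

2010-01-01 to 2010-01-10: 10 days, exemption $537000 → ($611000 − $537000) × 1.15% × 10/365 = $23.3151
2010-01-11 to 2010-08-03: 205 days, exemption $138000 → ($611000 − $138000) × 1.15% × 205/365 = $3055.0616
2010-08-04 to 2010-12-31: 150 days, exemption $241000 → ($611000 − $241000) × 1.15% × 150/365 = $1748.6301
Total = $4827.0068

$4827.01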